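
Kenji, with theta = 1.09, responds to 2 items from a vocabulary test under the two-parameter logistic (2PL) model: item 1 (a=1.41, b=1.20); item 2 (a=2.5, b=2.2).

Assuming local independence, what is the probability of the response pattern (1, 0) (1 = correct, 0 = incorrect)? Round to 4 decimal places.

P(theta) = 1 / (1 + exp(−a(theta − b)))
P_1 = 1/(1+e^{0.1551}) = 0.4613
P_2 = 1/(1+e^{2.7750}) = 0.0587
L = P_1 × (1−P_2) = 0.4613 × 0.9413 = 0.43423

0.4342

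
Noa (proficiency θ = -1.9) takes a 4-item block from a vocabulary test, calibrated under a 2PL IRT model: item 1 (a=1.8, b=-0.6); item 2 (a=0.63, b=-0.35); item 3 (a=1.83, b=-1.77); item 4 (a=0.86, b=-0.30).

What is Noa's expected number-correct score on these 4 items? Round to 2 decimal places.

1.00

P(θ) = 1 / (1 + exp(−a(θ − b)))
P_1 = 1/(1+e^{2.3400}) = 0.0879
P_2 = 1/(1+e^{0.9765}) = 0.2736
P_3 = 1/(1+e^{0.2379}) = 0.4408
P_4 = 1/(1+e^{1.3760}) = 0.2017
E[score] = 0.0879 + 0.2736 + 0.4408 + 0.2017 = 1.0039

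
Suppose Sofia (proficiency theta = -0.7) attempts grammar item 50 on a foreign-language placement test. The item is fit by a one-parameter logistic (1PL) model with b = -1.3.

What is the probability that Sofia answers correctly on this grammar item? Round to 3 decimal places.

P(theta) = 1 / (1 + exp(−(theta − b)))
Exponent: (-0.7 − (-1.3)) = 0.6000
1/(1 + e^{-0.6000}) = 0.6457
P = 0.6457

0.646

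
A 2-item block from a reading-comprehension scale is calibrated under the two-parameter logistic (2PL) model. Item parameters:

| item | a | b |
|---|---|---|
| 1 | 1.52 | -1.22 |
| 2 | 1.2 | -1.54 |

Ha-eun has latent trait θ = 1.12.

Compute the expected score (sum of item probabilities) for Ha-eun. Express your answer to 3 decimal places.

1.933

P(θ) = 1 / (1 + exp(−a(θ − b)))
P_1 = 1/(1+e^{-3.5568}) = 0.9723
P_2 = 1/(1+e^{-3.1920}) = 0.9605
E[score] = 0.9723 + 0.9605 = 1.9328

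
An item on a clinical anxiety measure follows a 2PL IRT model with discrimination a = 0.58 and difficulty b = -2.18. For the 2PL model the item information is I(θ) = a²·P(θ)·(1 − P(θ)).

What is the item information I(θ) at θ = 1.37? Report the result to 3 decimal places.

P = 1/(1+e^{-2.0590}) = 0.8869
P(1−P) = 0.8869 × 0.1131 = 0.1003
I = a² × P(1−P) = 0.58² × 0.1003 = 0.03376

0.034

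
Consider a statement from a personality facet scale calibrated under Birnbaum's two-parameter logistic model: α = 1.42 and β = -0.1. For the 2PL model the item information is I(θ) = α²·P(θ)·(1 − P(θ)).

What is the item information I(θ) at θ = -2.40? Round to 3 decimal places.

0.071

P = 1/(1+e^{3.2660}) = 0.0368
P(1−P) = 0.0368 × 0.9632 = 0.0354
I = α² × P(1−P) = 1.42² × 0.0354 = 0.07139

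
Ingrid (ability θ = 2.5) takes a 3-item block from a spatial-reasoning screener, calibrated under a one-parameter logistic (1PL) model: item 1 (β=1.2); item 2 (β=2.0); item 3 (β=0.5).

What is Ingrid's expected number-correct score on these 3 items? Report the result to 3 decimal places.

2.289

P(θ) = 1 / (1 + exp(−(θ − β)))
P_1 = 1/(1+e^{-1.3000}) = 0.7858
P_2 = 1/(1+e^{-0.5000}) = 0.6225
P_3 = 1/(1+e^{-2.0000}) = 0.8808
E[score] = 0.7858 + 0.6225 + 0.8808 = 2.2891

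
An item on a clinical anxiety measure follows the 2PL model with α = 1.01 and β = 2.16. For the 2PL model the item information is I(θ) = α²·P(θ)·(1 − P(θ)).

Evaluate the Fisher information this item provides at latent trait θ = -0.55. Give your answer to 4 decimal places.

P = 1/(1+e^{2.7371}) = 0.0608
P(1−P) = 0.0608 × 0.9392 = 0.0571
I = α² × P(1−P) = 1.01² × 0.0571 = 0.05827

0.0583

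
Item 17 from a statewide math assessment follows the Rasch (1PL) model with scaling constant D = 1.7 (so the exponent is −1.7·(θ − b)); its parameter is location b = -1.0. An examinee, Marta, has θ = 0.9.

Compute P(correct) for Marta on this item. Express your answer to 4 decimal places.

P(θ) = 1 / (1 + exp(−D·(θ − b)))
Exponent: 1.7 × (0.9 − (-1.0)) = 3.2300
1/(1 + e^{-3.2300}) = 0.9619
P = 0.9619

0.9619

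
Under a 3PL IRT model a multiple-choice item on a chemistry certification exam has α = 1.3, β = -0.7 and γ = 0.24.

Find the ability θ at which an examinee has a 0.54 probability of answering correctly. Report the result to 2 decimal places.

P(θ) = γ + (1 − γ) · 1 / (1 + exp(−α(θ − β)))
Remove guessing floor: (0.54 − 0.24)/(1 − 0.24) = 0.3947
logit = ln(0.3947/0.6053) = -0.4274
θ = β + logit/(α) = -0.7 + (-0.4274)/1.3000 = -1.0288

-1.03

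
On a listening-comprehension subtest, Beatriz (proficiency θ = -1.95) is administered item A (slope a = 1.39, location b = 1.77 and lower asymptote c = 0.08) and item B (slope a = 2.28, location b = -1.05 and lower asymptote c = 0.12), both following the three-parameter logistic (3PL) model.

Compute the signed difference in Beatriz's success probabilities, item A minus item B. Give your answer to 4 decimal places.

-0.1350

P(θ) = c + (1 − c) · 1 / (1 + exp(−a(θ − b)))
P_A = 0.0852
P_B = 0.2202
P_A − P_B = -0.1350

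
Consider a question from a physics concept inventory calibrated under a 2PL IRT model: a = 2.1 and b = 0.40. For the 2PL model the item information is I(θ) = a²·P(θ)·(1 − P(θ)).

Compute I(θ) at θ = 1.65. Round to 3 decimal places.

P = 1/(1+e^{-2.6250}) = 0.9325
P(1−P) = 0.9325 × 0.0675 = 0.0630
I = a² × P(1−P) = 2.1² × 0.0630 = 0.27776

0.278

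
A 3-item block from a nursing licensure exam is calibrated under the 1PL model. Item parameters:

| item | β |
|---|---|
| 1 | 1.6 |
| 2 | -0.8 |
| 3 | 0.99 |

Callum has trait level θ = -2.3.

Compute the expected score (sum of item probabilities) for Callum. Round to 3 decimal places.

0.238

P(θ) = 1 / (1 + exp(−(θ − β)))
P_1 = 1/(1+e^{3.9000}) = 0.0198
P_2 = 1/(1+e^{1.5000}) = 0.1824
P_3 = 1/(1+e^{3.2900}) = 0.0359
E[score] = 0.0198 + 0.1824 + 0.0359 = 0.2382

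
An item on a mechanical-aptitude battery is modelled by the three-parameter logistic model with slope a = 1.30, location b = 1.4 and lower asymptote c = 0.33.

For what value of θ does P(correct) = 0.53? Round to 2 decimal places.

P(θ) = c + (1 − c) · 1 / (1 + exp(−a(θ − b)))
Remove guessing floor: (0.53 − 0.33)/(1 − 0.33) = 0.2985
logit = ln(0.2985/0.7015) = -0.8544
θ = b + logit/(a) = 1.4 + (-0.8544)/1.3000 = 0.7428

0.74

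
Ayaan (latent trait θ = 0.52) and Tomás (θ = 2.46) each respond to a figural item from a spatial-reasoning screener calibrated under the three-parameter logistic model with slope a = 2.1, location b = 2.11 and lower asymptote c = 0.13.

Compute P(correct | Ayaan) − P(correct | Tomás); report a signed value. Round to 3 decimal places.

-0.558

P(θ) = c + (1 − c) · 1 / (1 + exp(−a(θ − b)))
P(Ayaan) = 0.1598  [exponent -3.3390]
P(Tomás) = 0.7180  [exponent 0.7350]
Difference = 0.1598 − 0.7180 = -0.5582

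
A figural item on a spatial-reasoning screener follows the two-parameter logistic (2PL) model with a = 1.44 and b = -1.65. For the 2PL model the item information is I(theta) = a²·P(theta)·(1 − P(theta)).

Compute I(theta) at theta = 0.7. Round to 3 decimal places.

P = 1/(1+e^{-3.3840}) = 0.9672
P(1−P) = 0.9672 × 0.0328 = 0.0317
I = a² × P(1−P) = 1.44² × 0.0317 = 0.06578

0.066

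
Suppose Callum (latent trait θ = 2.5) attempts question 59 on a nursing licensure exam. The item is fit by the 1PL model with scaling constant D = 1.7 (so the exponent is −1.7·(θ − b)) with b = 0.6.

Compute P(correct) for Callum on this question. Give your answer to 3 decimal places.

P(θ) = 1 / (1 + exp(−D·(θ − b)))
Exponent: 1.7 × (2.5 − 0.6) = 3.2300
1/(1 + e^{-3.2300}) = 0.9619
P = 0.9619

0.962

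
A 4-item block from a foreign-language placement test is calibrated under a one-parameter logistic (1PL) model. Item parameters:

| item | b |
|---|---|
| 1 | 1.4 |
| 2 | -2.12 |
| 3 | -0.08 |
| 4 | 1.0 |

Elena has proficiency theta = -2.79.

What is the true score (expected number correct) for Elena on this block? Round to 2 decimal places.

0.44

P(theta) = 1 / (1 + exp(−(theta − b)))
P_1 = 1/(1+e^{4.1900}) = 0.0149
P_2 = 1/(1+e^{0.6700}) = 0.3385
P_3 = 1/(1+e^{2.7100}) = 0.0624
P_4 = 1/(1+e^{3.7900}) = 0.0221
E[score] = 0.0149 + 0.3385 + 0.0624 + 0.0221 = 0.4379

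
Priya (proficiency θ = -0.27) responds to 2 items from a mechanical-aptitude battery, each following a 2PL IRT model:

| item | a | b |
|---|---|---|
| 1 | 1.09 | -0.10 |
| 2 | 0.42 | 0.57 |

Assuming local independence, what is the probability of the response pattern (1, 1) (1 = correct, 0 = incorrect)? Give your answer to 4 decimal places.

P(θ) = 1 / (1 + exp(−a(θ − b)))
P_1 = 1/(1+e^{0.1853}) = 0.4538
P_2 = 1/(1+e^{0.3528}) = 0.4127
L = P_1 × P_2 = 0.4538 × 0.4127 = 0.18729

0.1873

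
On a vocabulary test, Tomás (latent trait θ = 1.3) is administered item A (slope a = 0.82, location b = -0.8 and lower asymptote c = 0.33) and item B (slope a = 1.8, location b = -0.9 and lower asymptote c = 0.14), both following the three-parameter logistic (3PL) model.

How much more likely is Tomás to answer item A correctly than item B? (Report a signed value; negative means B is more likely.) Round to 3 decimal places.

-0.085

P(θ) = c + (1 − c) · 1 / (1 + exp(−a(θ − b)))
P_A = 0.8984
P_B = 0.9839
P_A − P_B = -0.0855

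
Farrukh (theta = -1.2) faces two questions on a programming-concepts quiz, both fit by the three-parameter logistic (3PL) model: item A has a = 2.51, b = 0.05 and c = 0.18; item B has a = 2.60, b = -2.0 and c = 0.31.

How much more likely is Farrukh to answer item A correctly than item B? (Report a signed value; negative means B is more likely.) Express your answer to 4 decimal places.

P(theta) = c + (1 − c) · 1 / (1 + exp(−a(theta − b)))
P_A = 0.2141
P_B = 0.9234
P_A − P_B = -0.7093

-0.7093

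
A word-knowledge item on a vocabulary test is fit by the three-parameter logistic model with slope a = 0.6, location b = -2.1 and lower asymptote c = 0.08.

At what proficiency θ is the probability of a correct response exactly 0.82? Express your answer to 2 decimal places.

P(θ) = c + (1 − c) · 1 / (1 + exp(−a(θ − b)))
Remove guessing floor: (0.82 − 0.08)/(1 − 0.08) = 0.8043
logit = ln(0.8043/0.1957) = 1.4137
θ = b + logit/(a) = -2.1 + 1.4137/0.6000 = 0.2562

0.26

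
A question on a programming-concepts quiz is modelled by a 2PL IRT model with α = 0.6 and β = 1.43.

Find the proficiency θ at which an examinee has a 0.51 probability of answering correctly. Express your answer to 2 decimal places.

P(θ) = 1 / (1 + exp(−α(θ − β)))
logit = ln(0.5100/0.4900) = 0.0400
θ = β + logit/(α) = 1.43 + 0.0400/0.6000 = 1.4967

1.50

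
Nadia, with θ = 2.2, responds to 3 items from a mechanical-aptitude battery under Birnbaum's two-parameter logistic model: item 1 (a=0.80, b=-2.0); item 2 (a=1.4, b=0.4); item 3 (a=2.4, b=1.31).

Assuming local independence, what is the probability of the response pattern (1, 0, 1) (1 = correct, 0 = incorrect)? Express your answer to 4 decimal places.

0.0644

P(θ) = 1 / (1 + exp(−a(θ − b)))
P_1 = 1/(1+e^{-3.3600}) = 0.9664
P_2 = 1/(1+e^{-2.5200}) = 0.9255
P_3 = 1/(1+e^{-2.1360}) = 0.8944
L = P_1 × (1−P_2) × P_3 = 0.9664 × 0.0745 × 0.8944 = 0.06436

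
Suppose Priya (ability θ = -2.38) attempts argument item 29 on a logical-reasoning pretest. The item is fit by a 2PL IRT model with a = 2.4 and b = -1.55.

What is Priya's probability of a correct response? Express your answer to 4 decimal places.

P(θ) = 1 / (1 + exp(−a(θ − b)))
Exponent: 2.4 × (-2.38 − (-1.55)) = -1.9920
1/(1 + e^{1.9920}) = 0.1200

0.1200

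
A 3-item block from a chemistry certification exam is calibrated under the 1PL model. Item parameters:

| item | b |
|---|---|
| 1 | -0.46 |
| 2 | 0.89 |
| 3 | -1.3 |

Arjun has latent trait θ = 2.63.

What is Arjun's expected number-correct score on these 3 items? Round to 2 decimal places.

P(θ) = 1 / (1 + exp(−(θ − b)))
P_1 = 1/(1+e^{-3.0900}) = 0.9565
P_2 = 1/(1+e^{-1.7400}) = 0.8507
P_3 = 1/(1+e^{-3.9300}) = 0.9807
E[score] = 0.9565 + 0.8507 + 0.9807 = 2.7879

2.79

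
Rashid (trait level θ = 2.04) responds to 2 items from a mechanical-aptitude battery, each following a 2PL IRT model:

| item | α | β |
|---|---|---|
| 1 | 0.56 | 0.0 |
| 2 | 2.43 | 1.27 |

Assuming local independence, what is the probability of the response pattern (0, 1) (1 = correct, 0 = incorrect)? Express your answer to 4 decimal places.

0.2096

P(θ) = 1 / (1 + exp(−α(θ − β)))
P_1 = 1/(1+e^{-1.1424}) = 0.7581
P_2 = 1/(1+e^{-1.8711}) = 0.8666
L = (1−P_1) × P_2 = 0.2419 × 0.8666 = 0.20961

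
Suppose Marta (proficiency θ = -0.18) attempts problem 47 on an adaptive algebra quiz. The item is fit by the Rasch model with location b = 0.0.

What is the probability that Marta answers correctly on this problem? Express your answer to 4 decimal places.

0.4551

P(θ) = 1 / (1 + exp(−(θ − b)))
Exponent: (-0.18 − 0.0) = -0.1800
1/(1 + e^{0.1800}) = 0.4551
P = 0.4551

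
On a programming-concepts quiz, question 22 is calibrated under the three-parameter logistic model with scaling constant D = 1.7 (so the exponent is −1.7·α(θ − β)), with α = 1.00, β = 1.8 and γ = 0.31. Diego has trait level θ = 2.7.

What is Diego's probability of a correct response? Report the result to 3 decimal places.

P(θ) = γ + (1 − γ) · 1 / (1 + exp(−D·α(θ − β)))
Exponent: 1.7 × 1.00 × (2.7 − 1.8) = 1.5300
1/(1 + e^{-1.5300}) = 0.8220
P = 0.31 + 0.69 × 0.8220 = 0.8772

0.877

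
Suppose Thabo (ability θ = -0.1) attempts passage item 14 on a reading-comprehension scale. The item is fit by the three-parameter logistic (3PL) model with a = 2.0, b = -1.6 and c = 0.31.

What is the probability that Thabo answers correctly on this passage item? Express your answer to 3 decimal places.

P(θ) = c + (1 − c) · 1 / (1 + exp(−a(θ − b)))
Exponent: 2.0 × (-0.1 − (-1.6)) = 3.0000
1/(1 + e^{-3.0000}) = 0.9526
P = 0.31 + 0.69 × 0.9526 = 0.9673

0.967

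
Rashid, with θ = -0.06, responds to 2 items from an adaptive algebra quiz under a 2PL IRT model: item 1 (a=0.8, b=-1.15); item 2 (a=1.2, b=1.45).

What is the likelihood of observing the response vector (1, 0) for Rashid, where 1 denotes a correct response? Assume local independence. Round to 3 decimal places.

P(θ) = 1 / (1 + exp(−a(θ − b)))
P_1 = 1/(1+e^{-0.8720}) = 0.7052
P_2 = 1/(1+e^{1.8120}) = 0.1404
L = P_1 × (1−P_2) = 0.7052 × 0.8596 = 0.60616

0.606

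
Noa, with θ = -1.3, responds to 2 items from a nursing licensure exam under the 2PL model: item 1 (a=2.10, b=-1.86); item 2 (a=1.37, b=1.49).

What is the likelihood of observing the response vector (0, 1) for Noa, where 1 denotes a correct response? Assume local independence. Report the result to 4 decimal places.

0.0050

P(θ) = 1 / (1 + exp(−a(θ − b)))
P_1 = 1/(1+e^{-1.1760}) = 0.7642
P_2 = 1/(1+e^{3.8223}) = 0.0214
L = (1−P_1) × P_2 = 0.2358 × 0.0214 = 0.00505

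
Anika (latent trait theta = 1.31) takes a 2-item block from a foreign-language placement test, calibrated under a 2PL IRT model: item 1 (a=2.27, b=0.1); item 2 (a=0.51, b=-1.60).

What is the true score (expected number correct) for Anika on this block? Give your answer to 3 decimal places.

P(theta) = 1 / (1 + exp(−a(theta − b)))
P_1 = 1/(1+e^{-2.7467}) = 0.9397
P_2 = 1/(1+e^{-1.4841}) = 0.8152
E[score] = 0.9397 + 0.8152 = 1.7549

1.755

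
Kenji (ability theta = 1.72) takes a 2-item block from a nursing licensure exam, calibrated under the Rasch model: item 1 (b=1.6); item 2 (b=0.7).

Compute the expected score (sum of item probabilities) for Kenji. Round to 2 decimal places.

1.26

P(theta) = 1 / (1 + exp(−(theta − b)))
P_1 = 1/(1+e^{-0.1200}) = 0.5300
P_2 = 1/(1+e^{-1.0200}) = 0.7350
E[score] = 0.5300 + 0.7350 = 1.2649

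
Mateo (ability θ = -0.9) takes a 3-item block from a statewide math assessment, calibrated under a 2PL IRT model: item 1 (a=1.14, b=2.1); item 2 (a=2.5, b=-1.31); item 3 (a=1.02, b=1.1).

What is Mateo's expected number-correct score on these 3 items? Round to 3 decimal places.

P(θ) = 1 / (1 + exp(−a(θ − b)))
P_1 = 1/(1+e^{3.4200}) = 0.0317
P_2 = 1/(1+e^{-1.0250}) = 0.7359
P_3 = 1/(1+e^{2.0400}) = 0.1151
E[score] = 0.0317 + 0.7359 + 0.1151 = 0.8827

0.883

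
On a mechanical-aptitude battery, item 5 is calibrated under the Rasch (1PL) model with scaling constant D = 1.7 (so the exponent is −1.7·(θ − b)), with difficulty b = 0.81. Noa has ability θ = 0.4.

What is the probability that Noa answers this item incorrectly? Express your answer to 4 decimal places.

0.6675

P(θ) = 1 / (1 + exp(−D·(θ − b)))
Exponent: 1.7 × (0.4 − 0.81) = -0.6970
1/(1 + e^{0.6970}) = 0.3325
P = 0.3325
P(incorrect) = 1 − 0.3325 = 0.6675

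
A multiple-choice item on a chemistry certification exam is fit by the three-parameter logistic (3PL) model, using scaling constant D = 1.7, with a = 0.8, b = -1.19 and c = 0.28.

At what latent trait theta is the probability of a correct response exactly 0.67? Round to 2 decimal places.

-1.07

P(theta) = c + (1 − c) · 1 / (1 + exp(−D·a(theta − b)))
Remove guessing floor: (0.67 − 0.28)/(1 − 0.28) = 0.5417
logit = ln(0.5417/0.4583) = 0.1671
theta = b + logit/(1.7·a) = -1.19 + 0.1671/1.3600 = -1.0672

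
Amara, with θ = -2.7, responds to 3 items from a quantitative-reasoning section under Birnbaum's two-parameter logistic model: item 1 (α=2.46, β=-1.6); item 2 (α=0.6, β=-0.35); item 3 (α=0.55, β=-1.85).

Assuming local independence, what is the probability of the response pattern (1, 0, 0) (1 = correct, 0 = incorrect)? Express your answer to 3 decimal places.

0.031

P(θ) = 1 / (1 + exp(−α(θ − β)))
P_1 = 1/(1+e^{2.7060}) = 0.0626
P_2 = 1/(1+e^{1.4100}) = 0.1962
P_3 = 1/(1+e^{0.4675}) = 0.3852
L = P_1 × (1−P_2) × (1−P_3) = 0.0626 × 0.8038 × 0.6148 = 0.03094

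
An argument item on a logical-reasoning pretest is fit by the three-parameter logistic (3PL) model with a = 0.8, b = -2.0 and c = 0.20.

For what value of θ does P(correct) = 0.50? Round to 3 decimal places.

-2.639

P(θ) = c + (1 − c) · 1 / (1 + exp(−a(θ − b)))
Remove guessing floor: (0.50 − 0.20)/(1 − 0.20) = 0.3750
logit = ln(0.3750/0.6250) = -0.5108
θ = b + logit/(a) = -2.0 + (-0.5108)/0.8000 = -2.6385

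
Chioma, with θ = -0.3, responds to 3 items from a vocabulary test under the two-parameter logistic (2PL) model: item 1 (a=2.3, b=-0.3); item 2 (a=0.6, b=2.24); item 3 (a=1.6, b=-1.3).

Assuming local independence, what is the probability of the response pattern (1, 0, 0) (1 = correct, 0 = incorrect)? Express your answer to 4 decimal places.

0.0690

P(θ) = 1 / (1 + exp(−a(θ − b)))
P_1 = 1/(1+e^{0.0000}) = 0.5000
P_2 = 1/(1+e^{1.5240}) = 0.1789
P_3 = 1/(1+e^{-1.6000}) = 0.8320
L = P_1 × (1−P_2) × (1−P_3) = 0.5000 × 0.8211 × 0.1680 = 0.06897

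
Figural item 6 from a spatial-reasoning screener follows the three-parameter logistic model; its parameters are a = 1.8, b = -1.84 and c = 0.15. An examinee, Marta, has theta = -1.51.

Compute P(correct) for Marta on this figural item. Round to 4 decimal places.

P(theta) = c + (1 − c) · 1 / (1 + exp(−a(theta − b)))
Exponent: 1.8 × (-1.51 − (-1.84)) = 0.5940
1/(1 + e^{-0.5940}) = 0.6443
P = 0.15 + 0.85 × 0.6443 = 0.6976

0.6976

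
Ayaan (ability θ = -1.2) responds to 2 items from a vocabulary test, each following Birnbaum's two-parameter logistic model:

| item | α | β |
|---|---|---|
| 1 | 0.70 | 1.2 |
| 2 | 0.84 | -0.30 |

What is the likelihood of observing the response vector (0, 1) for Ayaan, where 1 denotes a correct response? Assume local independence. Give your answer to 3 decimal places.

P(θ) = 1 / (1 + exp(−α(θ − β)))
P_1 = 1/(1+e^{1.6800}) = 0.1571
P_2 = 1/(1+e^{0.7560}) = 0.3195
L = (1−P_1) × P_2 = 0.8429 × 0.3195 = 0.26932

0.269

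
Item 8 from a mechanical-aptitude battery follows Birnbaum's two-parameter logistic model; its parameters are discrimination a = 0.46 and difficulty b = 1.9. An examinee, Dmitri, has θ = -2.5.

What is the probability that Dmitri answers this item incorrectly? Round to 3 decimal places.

0.883

P(θ) = 1 / (1 + exp(−a(θ − b)))
Exponent: 0.46 × (-2.5 − 1.9) = -2.0240
1/(1 + e^{2.0240}) = 0.1167
P(incorrect) = 1 − 0.1167 = 0.8833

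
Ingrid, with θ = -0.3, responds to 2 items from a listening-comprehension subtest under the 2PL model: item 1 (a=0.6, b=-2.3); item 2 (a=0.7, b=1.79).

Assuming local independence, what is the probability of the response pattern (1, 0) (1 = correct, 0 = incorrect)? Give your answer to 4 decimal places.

P(θ) = 1 / (1 + exp(−a(θ − b)))
P_1 = 1/(1+e^{-1.2000}) = 0.7685
P_2 = 1/(1+e^{1.4630}) = 0.1880
L = P_1 × (1−P_2) = 0.7685 × 0.8120 = 0.62404

0.6240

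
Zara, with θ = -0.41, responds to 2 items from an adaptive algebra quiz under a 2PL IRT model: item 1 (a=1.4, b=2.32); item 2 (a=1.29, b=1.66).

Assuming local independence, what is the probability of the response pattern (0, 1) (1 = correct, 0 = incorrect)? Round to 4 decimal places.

P(θ) = 1 / (1 + exp(−a(θ − b)))
P_1 = 1/(1+e^{3.8220}) = 0.0214
P_2 = 1/(1+e^{2.6703}) = 0.0647
L = (1−P_1) × P_2 = 0.9786 × 0.0647 = 0.06336

0.0634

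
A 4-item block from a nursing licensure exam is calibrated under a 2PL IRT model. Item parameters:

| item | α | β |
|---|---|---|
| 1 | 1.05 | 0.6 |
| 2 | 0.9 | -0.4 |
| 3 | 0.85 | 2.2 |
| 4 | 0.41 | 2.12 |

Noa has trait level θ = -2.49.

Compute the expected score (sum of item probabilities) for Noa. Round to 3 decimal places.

P(θ) = 1 / (1 + exp(−α(θ − β)))
P_1 = 1/(1+e^{3.2445}) = 0.0375
P_2 = 1/(1+e^{1.8810}) = 0.1323
P_3 = 1/(1+e^{3.9865}) = 0.0182
P_4 = 1/(1+e^{1.8901}) = 0.1312
E[score] = 0.0375 + 0.1323 + 0.0182 + 0.1312 = 0.3193

0.319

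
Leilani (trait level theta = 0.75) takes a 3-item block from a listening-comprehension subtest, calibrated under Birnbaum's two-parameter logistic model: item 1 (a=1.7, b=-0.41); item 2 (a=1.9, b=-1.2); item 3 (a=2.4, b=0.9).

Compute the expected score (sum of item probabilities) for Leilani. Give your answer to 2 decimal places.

P(theta) = 1 / (1 + exp(−a(theta − b)))
P_1 = 1/(1+e^{-1.9720}) = 0.8778
P_2 = 1/(1+e^{-3.7050}) = 0.9760
P_3 = 1/(1+e^{0.3600}) = 0.4110
E[score] = 0.8778 + 0.9760 + 0.4110 = 2.2648

2.26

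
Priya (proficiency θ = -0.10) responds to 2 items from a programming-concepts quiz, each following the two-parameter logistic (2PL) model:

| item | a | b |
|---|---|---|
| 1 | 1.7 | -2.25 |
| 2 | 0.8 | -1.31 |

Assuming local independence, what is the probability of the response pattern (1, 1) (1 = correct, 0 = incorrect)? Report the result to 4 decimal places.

P(θ) = 1 / (1 + exp(−a(θ − b)))
P_1 = 1/(1+e^{-3.6550}) = 0.9748
P_2 = 1/(1+e^{-0.9680}) = 0.7247
L = P_1 × P_2 = 0.9748 × 0.7247 = 0.70645

0.7065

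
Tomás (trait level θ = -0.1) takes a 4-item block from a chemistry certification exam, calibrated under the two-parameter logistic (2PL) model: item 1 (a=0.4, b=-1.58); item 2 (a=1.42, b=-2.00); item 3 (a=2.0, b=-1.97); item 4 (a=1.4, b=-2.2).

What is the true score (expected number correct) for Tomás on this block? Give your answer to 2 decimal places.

3.51

P(θ) = 1 / (1 + exp(−a(θ − b)))
P_1 = 1/(1+e^{-0.5920}) = 0.6438
P_2 = 1/(1+e^{-2.6980}) = 0.9369
P_3 = 1/(1+e^{-3.7400}) = 0.9768
P_4 = 1/(1+e^{-2.9400}) = 0.9498
E[score] = 0.6438 + 0.9369 + 0.9768 + 0.9498 = 3.5073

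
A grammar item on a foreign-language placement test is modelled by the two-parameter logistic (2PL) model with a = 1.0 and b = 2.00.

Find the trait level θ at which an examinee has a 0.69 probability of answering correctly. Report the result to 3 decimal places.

2.800

P(θ) = 1 / (1 + exp(−a(θ − b)))
logit = ln(0.6900/0.3100) = 0.8001
θ = b + logit/(a) = 2.00 + 0.8001/1.0000 = 2.8001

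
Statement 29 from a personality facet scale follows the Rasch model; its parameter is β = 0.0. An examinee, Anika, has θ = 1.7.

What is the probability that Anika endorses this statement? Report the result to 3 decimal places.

P(θ) = 1 / (1 + exp(−(θ − β)))
Exponent: (1.7 − 0.0) = 1.7000
1/(1 + e^{-1.7000}) = 0.8455
P = 0.8455

0.846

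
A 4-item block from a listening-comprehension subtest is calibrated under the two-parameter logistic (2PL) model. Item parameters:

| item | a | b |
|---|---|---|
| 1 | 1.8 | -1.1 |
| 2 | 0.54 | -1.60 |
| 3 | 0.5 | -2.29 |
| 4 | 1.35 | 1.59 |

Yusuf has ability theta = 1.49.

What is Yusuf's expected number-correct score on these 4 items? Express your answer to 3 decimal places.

3.167

P(theta) = 1 / (1 + exp(−a(theta − b)))
P_1 = 1/(1+e^{-4.6620}) = 0.9906
P_2 = 1/(1+e^{-1.6686}) = 0.8414
P_3 = 1/(1+e^{-1.8900}) = 0.8688
P_4 = 1/(1+e^{0.1350}) = 0.4663
E[score] = 0.9906 + 0.8414 + 0.8688 + 0.4663 = 3.1671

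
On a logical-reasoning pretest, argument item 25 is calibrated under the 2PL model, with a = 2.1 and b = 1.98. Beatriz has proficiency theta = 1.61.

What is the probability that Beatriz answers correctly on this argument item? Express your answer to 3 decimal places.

0.315

P(theta) = 1 / (1 + exp(−a(theta − b)))
Exponent: 2.1 × (1.61 − 1.98) = -0.7770
1/(1 + e^{0.7770}) = 0.3150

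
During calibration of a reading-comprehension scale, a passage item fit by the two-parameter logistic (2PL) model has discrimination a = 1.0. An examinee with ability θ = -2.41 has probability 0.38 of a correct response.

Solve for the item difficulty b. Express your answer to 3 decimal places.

P(θ) = 1 / (1 + exp(−a(θ − b)))
logit(0.38) = ln(0.38/0.62) = -0.4895
b = θ − logit/(a) = -2.41 − (-0.4895)/1.0000 = -1.9205

-1.920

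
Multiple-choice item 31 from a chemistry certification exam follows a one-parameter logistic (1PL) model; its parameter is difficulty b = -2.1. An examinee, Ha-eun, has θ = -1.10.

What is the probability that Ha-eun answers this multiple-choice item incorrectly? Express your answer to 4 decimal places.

0.2689

P(θ) = 1 / (1 + exp(−(θ − b)))
Exponent: (-1.10 − (-2.1)) = 1.0000
1/(1 + e^{-1.0000}) = 0.7311
P = 0.7311
P(incorrect) = 1 − 0.7311 = 0.2689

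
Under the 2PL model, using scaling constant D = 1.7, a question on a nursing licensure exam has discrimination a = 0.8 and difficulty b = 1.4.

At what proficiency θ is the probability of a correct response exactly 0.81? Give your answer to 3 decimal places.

P(θ) = 1 / (1 + exp(−D·a(θ − b)))
logit = ln(0.8100/0.1900) = 1.4500
θ = b + logit/(1.7·a) = 1.4 + 1.4500/1.3600 = 2.4662

2.466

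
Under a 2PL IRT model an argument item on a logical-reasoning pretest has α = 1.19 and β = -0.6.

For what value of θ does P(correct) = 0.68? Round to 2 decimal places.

P(θ) = 1 / (1 + exp(−α(θ − β)))
logit = ln(0.6800/0.3200) = 0.7538
θ = β + logit/(α) = -0.6 + 0.7538/1.1900 = 0.0334

0.03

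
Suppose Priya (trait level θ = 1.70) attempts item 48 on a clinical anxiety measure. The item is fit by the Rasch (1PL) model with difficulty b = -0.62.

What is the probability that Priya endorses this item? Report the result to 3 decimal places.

P(θ) = 1 / (1 + exp(−(θ − b)))
Exponent: (1.70 − (-0.62)) = 2.3200
1/(1 + e^{-2.3200}) = 0.9105
P = 0.9105

0.911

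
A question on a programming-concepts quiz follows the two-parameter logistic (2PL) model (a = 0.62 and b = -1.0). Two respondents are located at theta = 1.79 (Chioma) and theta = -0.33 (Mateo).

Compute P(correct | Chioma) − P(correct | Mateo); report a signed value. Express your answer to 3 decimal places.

P(theta) = 1 / (1 + exp(−a(theta − b)))
P(Chioma) = 0.8494  [exponent 1.7298]
P(Mateo) = 0.6024  [exponent 0.4154]
Difference = 0.8494 − 0.6024 = 0.2470

0.247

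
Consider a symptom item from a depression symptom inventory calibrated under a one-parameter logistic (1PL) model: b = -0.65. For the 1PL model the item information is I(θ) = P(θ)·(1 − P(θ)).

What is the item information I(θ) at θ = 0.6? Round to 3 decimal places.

P = 1/(1+e^{-1.2500}) = 0.7773
P(1−P) = 0.7773 × 0.2227 = 0.1731
I = P(1−P) = 0.17310

0.173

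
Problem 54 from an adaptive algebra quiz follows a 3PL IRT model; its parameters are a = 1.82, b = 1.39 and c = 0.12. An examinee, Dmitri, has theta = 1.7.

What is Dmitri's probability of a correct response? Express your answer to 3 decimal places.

P(theta) = c + (1 − c) · 1 / (1 + exp(−a(theta − b)))
Exponent: 1.82 × (1.7 − 1.39) = 0.5642
1/(1 + e^{-0.5642}) = 0.6374
P = 0.12 + 0.88 × 0.6374 = 0.6809

0.681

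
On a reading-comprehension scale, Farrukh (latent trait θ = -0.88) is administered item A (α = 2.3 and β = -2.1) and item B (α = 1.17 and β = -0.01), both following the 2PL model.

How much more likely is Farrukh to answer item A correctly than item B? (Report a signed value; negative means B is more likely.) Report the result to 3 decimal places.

0.678

P(θ) = 1 / (1 + exp(−α(θ − β)))
P_A = 0.9430
P_B = 0.2654
P_A − P_B = 0.6776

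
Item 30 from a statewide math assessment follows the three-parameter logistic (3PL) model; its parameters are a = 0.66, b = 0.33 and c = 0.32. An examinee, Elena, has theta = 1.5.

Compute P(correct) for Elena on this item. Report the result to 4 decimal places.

P(theta) = c + (1 − c) · 1 / (1 + exp(−a(theta − b)))
Exponent: 0.66 × (1.5 − 0.33) = 0.7722
1/(1 + e^{-0.7722}) = 0.6840
P = 0.32 + 0.68 × 0.6840 = 0.7851

0.7851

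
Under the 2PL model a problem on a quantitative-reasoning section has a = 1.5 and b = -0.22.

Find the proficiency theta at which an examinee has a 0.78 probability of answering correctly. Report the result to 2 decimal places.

P(theta) = 1 / (1 + exp(−a(theta − b)))
logit = ln(0.7800/0.2200) = 1.2657
theta = b + logit/(a) = -0.22 + 1.2657/1.5000 = 0.6238

0.62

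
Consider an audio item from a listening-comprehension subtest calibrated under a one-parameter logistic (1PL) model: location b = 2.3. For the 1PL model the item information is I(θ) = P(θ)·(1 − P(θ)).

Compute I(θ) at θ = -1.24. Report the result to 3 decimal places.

0.027

P = 1/(1+e^{3.5400}) = 0.0282
P(1−P) = 0.0282 × 0.9718 = 0.0274
I = P(1−P) = 0.02740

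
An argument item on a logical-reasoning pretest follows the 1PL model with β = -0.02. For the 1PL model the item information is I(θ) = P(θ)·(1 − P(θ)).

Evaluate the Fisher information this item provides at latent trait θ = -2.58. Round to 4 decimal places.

P = 1/(1+e^{2.5600}) = 0.0718
P(1−P) = 0.0718 × 0.9282 = 0.0666
I = P(1−P) = 0.06661

0.0666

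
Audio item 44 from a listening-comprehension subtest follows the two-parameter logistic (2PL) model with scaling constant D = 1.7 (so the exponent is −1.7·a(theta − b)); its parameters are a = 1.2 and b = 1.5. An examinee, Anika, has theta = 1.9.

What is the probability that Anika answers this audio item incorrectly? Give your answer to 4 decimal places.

P(theta) = 1 / (1 + exp(−D·a(theta − b)))
Exponent: 1.7 × 1.2 × (1.9 − 1.5) = 0.8160
1/(1 + e^{-0.8160}) = 0.6934
P = 0.6934
P(incorrect) = 1 − 0.6934 = 0.3066

0.3066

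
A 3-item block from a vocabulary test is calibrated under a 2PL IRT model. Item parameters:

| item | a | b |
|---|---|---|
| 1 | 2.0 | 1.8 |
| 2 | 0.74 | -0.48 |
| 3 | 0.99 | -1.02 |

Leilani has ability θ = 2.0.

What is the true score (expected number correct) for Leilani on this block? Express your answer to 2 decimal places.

2.41

P(θ) = 1 / (1 + exp(−a(θ − b)))
P_1 = 1/(1+e^{-0.4000}) = 0.5987
P_2 = 1/(1+e^{-1.8352}) = 0.8624
P_3 = 1/(1+e^{-2.9898}) = 0.9521
E[score] = 0.5987 + 0.8624 + 0.9521 = 2.4132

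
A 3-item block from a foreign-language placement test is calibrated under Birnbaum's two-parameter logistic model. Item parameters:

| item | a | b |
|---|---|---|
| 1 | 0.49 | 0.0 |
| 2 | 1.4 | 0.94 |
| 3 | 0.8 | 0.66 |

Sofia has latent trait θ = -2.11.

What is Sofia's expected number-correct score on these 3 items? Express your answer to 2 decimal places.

P(θ) = 1 / (1 + exp(−a(θ − b)))
P_1 = 1/(1+e^{1.0339}) = 0.2623
P_2 = 1/(1+e^{4.2700}) = 0.0138
P_3 = 1/(1+e^{2.2160}) = 0.0983
E[score] = 0.2623 + 0.0138 + 0.0983 = 0.3744

0.37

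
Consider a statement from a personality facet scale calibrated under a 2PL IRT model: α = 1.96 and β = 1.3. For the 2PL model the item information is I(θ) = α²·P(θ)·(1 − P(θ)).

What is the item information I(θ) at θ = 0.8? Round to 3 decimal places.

P = 1/(1+e^{0.9800}) = 0.2729
P(1−P) = 0.2729 × 0.7271 = 0.1984
I = α² × P(1−P) = 1.96² × 0.1984 = 0.76226

0.762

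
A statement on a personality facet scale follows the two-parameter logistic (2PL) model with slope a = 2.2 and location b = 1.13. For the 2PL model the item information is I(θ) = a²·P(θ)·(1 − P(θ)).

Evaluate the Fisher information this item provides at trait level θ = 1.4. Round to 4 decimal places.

1.1092

P = 1/(1+e^{-0.5940}) = 0.6443
P(1−P) = 0.6443 × 0.3557 = 0.2292
I = a² × P(1−P) = 2.2² × 0.2292 = 1.10924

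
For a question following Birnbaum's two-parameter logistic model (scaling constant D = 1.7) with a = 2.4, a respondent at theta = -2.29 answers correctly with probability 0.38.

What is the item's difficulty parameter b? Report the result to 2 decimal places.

-2.17

P(theta) = 1 / (1 + exp(−D·a(theta − b)))
logit(0.38) = ln(0.38/0.62) = -0.4895
b = theta − logit/(1.7·a) = -2.29 − (-0.4895)/4.0800 = -2.1700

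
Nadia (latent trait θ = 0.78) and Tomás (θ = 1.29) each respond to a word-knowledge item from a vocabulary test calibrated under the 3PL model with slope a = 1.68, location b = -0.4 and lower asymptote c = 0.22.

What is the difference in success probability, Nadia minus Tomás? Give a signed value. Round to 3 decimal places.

-0.051

P(θ) = c + (1 − c) · 1 / (1 + exp(−a(θ − b)))
P(Nadia) = 0.9056  [exponent 1.9824]
P(Tomás) = 0.9569  [exponent 2.8392]
Difference = 0.9056 − 0.9569 = -0.0513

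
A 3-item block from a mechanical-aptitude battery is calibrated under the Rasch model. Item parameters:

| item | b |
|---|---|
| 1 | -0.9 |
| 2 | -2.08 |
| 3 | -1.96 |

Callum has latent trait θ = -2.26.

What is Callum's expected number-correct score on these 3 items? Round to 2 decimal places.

1.08

P(θ) = 1 / (1 + exp(−(θ − b)))
P_1 = 1/(1+e^{1.3600}) = 0.2042
P_2 = 1/(1+e^{0.1800}) = 0.4551
P_3 = 1/(1+e^{0.3000}) = 0.4256
E[score] = 0.2042 + 0.4551 + 0.4256 = 1.0849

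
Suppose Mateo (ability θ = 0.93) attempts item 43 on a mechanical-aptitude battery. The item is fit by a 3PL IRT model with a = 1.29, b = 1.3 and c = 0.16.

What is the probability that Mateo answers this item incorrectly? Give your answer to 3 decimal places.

0.518

P(θ) = c + (1 − c) · 1 / (1 + exp(−a(θ − b)))
Exponent: 1.29 × (0.93 − 1.3) = -0.4773
1/(1 + e^{0.4773}) = 0.3829
P = 0.16 + 0.84 × 0.3829 = 0.4816
P(incorrect) = 1 − 0.4816 = 0.5184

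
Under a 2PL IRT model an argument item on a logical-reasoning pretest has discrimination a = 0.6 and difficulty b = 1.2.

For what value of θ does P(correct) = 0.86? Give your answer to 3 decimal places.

4.225

P(θ) = 1 / (1 + exp(−a(θ − b)))
logit = ln(0.8600/0.1400) = 1.8153
θ = b + logit/(a) = 1.2 + 1.8153/0.6000 = 4.2255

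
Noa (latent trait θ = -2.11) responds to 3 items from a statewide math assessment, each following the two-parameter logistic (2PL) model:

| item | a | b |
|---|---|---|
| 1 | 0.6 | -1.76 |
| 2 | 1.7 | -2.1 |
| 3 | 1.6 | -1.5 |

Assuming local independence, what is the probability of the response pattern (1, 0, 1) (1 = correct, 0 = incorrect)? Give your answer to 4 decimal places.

0.0618

P(θ) = 1 / (1 + exp(−a(θ − b)))
P_1 = 1/(1+e^{0.2100}) = 0.4477
P_2 = 1/(1+e^{0.0170}) = 0.4958
P_3 = 1/(1+e^{0.9760}) = 0.2737
L = P_1 × (1−P_2) × P_3 = 0.4477 × 0.5042 × 0.2737 = 0.06178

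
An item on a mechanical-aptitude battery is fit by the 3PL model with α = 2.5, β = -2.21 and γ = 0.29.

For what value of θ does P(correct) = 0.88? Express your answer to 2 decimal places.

P(θ) = γ + (1 − γ) · 1 / (1 + exp(−α(θ − β)))
Remove guessing floor: (0.88 − 0.29)/(1 − 0.29) = 0.8310
logit = ln(0.8310/0.1690) = 1.5926
θ = β + logit/(α) = -2.21 + 1.5926/2.5000 = -1.5729

-1.57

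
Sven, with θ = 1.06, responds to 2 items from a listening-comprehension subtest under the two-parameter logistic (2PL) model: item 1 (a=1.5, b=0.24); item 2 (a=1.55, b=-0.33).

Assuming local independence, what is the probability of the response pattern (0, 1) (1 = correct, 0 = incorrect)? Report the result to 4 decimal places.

0.2027

P(θ) = 1 / (1 + exp(−a(θ − b)))
P_1 = 1/(1+e^{-1.2300}) = 0.7738
P_2 = 1/(1+e^{-2.1545}) = 0.8961
L = (1−P_1) × P_2 = 0.2262 × 0.8961 = 0.20268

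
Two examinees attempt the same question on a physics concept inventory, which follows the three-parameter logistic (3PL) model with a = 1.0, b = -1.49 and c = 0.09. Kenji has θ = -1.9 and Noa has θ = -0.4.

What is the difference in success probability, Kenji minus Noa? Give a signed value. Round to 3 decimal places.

P(θ) = c + (1 − c) · 1 / (1 + exp(−a(θ − b)))
P(Kenji) = 0.4530  [exponent -0.4100]
P(Noa) = 0.7710  [exponent 1.0900]
Difference = 0.4530 − 0.7710 = -0.3180

-0.318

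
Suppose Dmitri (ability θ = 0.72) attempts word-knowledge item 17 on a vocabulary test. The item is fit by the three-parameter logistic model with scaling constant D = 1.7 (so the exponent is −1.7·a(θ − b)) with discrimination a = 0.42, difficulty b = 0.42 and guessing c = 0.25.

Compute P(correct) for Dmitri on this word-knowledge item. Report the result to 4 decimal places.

P(θ) = c + (1 − c) · 1 / (1 + exp(−D·a(θ − b)))
Exponent: 1.7 × 0.42 × (0.72 − 0.42) = 0.2142
1/(1 + e^{-0.2142}) = 0.5533
P = 0.25 + 0.75 × 0.5533 = 0.6650

0.6650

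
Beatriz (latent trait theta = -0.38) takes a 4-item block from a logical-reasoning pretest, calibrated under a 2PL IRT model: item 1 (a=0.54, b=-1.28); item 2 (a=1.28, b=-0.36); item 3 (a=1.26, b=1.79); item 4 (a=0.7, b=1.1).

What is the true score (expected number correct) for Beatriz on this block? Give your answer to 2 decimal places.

P(theta) = 1 / (1 + exp(−a(theta − b)))
P_1 = 1/(1+e^{-0.4860}) = 0.6192
P_2 = 1/(1+e^{0.0256}) = 0.4936
P_3 = 1/(1+e^{2.7342}) = 0.0610
P_4 = 1/(1+e^{1.0360}) = 0.2619
E[score] = 0.6192 + 0.4936 + 0.0610 + 0.2619 = 1.4357

1.44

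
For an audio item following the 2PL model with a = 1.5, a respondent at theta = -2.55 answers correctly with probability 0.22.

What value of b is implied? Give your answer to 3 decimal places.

P(theta) = 1 / (1 + exp(−a(theta − b)))
logit(0.22) = ln(0.22/0.78) = -1.2657
b = theta − logit/(a) = -2.55 − (-1.2657)/1.5000 = -1.7062

-1.706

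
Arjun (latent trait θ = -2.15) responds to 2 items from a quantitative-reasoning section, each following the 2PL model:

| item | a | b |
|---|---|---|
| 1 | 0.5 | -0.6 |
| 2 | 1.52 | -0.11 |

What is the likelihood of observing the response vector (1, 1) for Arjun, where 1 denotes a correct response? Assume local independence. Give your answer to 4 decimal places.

P(θ) = 1 / (1 + exp(−a(θ − b)))
P_1 = 1/(1+e^{0.7750}) = 0.3154
P_2 = 1/(1+e^{3.1008}) = 0.0431
L = P_1 × P_2 = 0.3154 × 0.0431 = 0.01359

0.0136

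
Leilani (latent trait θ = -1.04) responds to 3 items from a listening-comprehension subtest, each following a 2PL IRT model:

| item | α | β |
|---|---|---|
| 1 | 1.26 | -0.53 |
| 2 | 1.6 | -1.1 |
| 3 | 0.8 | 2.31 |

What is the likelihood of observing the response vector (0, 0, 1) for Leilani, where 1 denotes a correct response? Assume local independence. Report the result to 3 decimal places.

P(θ) = 1 / (1 + exp(−α(θ − β)))
P_1 = 1/(1+e^{0.6426}) = 0.3447
P_2 = 1/(1+e^{-0.0960}) = 0.5240
P_3 = 1/(1+e^{2.6800}) = 0.0642
L = (1−P_1) × (1−P_2) × P_3 = 0.6553 × 0.4760 × 0.0642 = 0.02002

0.020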